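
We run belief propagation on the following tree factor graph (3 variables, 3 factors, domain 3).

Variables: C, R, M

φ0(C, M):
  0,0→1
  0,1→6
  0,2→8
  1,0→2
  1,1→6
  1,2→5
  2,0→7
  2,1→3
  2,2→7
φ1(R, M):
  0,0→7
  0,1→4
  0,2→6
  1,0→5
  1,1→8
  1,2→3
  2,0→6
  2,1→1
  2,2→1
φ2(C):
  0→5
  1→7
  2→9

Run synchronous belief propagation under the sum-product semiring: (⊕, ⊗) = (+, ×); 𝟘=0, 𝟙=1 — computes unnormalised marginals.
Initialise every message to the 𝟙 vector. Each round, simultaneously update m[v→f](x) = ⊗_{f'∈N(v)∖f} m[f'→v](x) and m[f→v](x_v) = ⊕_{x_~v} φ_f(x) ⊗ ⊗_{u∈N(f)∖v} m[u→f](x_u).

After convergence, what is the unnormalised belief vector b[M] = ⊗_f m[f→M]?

init: all messages = 𝟙 over 3 values
r1 m[φ0→C] = [15, 13, 17]
r1 m[φ0→M] = [10, 15, 20]
r1 m[φ1→R] = [17, 16, 8]
r1 m[φ1→M] = [18, 13, 10]
r1 m[φ2→C] = [5, 7, 9]
r1 m[C→φ0] = [1, 1, 1]
r1 m[C→φ2] = [1, 1, 1]
r1 m[R→φ1] = [1, 1, 1]
r1 m[M→φ0] = [1, 1, 1]
r1 m[M→φ1] = [1, 1, 1]
r2 m[φ0→C] = [15, 13, 17]
r2 m[φ0→M] = [10, 15, 20]
r2 m[φ1→R] = [17, 16, 8]
r2 m[φ1→M] = [18, 13, 10]
r2 m[φ2→C] = [5, 7, 9]
r2 m[C→φ0] = [5, 7, 9]
r2 m[C→φ2] = [15, 13, 17]
r2 m[R→φ1] = [1, 1, 1]
r2 m[M→φ0] = [18, 13, 10]
r2 m[M→φ1] = [10, 15, 20]
r3 m[φ0→C] = [176, 164, 235]
r3 m[φ0→M] = [82, 99, 138]
r3 m[φ1→R] = [250, 230, 95]
r3 m[φ1→M] = [18, 13, 10]
r3 m[φ2→C] = [5, 7, 9]
r3 m[C→φ0] = [5, 7, 9]
r3 m[C→φ2] = [15, 13, 17]
r3 m[R→φ1] = [1, 1, 1]
r3 m[M→φ0] = [18, 13, 10]
r3 m[M→φ1] = [10, 15, 20]
r4 m[φ0→C] = [176, 164, 235]
r4 m[φ0→M] = [82, 99, 138]
r4 m[φ1→R] = [250, 230, 95]
r4 m[φ1→M] = [18, 13, 10]
r4 m[φ2→C] = [5, 7, 9]
r4 m[C→φ0] = [5, 7, 9]
r4 m[C→φ2] = [176, 164, 235]
r4 m[R→φ1] = [1, 1, 1]
r4 m[M→φ0] = [18, 13, 10]
r4 m[M→φ1] = [82, 99, 138]
r5 m[φ0→C] = [176, 164, 235]
r5 m[φ0→M] = [82, 99, 138]
r5 m[φ1→R] = [1798, 1616, 729]
r5 m[φ1→M] = [18, 13, 10]
r5 m[φ2→C] = [5, 7, 9]
r5 m[C→φ0] = [5, 7, 9]
r5 m[C→φ2] = [176, 164, 235]
r5 m[R→φ1] = [1, 1, 1]
r5 m[M→φ0] = [18, 13, 10]
r5 m[M→φ1] = [82, 99, 138]
r6 m[φ0→C] = [176, 164, 235]
r6 m[φ0→M] = [82, 99, 138]
r6 m[φ1→R] = [1798, 1616, 729]
r6 m[φ1→M] = [18, 13, 10]
r6 m[φ2→C] = [5, 7, 9]
r6 m[C→φ0] = [5, 7, 9]
r6 m[C→φ2] = [176, 164, 235]
r6 m[R→φ1] = [1, 1, 1]
r6 m[M→φ0] = [18, 13, 10]
r6 m[M→φ1] = [82, 99, 138]
fixed point reached at round 6
b[M] = ⊗ incoming = [1476, 1287, 1380]

b[M] = [1476, 1287, 1380]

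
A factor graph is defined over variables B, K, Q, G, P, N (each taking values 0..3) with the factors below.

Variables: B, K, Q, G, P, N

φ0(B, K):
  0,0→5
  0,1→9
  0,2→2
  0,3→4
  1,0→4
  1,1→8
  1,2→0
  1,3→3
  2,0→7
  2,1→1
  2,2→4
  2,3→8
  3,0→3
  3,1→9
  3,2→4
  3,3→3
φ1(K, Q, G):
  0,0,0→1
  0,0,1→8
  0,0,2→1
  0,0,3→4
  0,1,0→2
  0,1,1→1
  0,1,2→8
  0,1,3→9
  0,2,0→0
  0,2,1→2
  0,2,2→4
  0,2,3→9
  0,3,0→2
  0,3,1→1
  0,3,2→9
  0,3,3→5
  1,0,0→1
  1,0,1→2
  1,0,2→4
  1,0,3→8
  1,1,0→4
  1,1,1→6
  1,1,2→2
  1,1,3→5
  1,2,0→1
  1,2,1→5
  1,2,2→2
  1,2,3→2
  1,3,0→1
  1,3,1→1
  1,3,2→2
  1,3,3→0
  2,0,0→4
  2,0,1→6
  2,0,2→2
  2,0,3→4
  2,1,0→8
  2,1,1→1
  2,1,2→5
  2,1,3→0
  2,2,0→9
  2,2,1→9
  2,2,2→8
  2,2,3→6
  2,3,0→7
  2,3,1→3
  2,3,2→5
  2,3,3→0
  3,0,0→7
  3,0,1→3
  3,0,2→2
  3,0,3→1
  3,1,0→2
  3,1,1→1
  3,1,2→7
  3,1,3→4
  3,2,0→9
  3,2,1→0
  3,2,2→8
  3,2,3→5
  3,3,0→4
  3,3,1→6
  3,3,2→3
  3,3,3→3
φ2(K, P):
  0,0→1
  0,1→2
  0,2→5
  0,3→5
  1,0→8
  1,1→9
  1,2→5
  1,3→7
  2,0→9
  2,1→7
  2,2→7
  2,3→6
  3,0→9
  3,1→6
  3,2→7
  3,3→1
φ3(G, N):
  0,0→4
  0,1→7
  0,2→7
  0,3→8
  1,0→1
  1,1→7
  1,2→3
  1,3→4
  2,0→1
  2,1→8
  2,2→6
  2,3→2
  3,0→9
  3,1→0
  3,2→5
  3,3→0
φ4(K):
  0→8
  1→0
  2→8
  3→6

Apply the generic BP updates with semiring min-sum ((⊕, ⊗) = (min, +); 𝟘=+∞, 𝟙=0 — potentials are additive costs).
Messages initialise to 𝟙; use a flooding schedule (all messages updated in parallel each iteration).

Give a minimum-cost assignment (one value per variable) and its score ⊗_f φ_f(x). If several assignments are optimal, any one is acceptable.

assignment: (B=2, K=1, Q=3, G=3, P=2, N=1); score = 6

init: all messages = 𝟙 over 4 values
r1 m[φ0→B] = [2, 0, 1, 3]
r1 m[φ0→K] = [3, 1, 0, 3]
r1 m[φ1→K] = [0, 0, 0, 0]
r1 m[φ1→Q] = [1, 0, 0, 0]
r1 m[φ1→G] = [0, 0, 1, 0]
r1 m[φ2→K] = [1, 5, 6, 1]
r1 m[φ2→P] = [1, 2, 5, 1]
r1 m[φ3→G] = [4, 1, 1, 0]
r1 m[φ3→N] = [1, 0, 3, 0]
r1 m[φ4→K] = [8, 0, 8, 6]
r1 m[B→φ0] = [0, 0, 0, 0]
r1 m[K→φ0] = [0, 0, 0, 0]
r1 m[K→φ1] = [0, 0, 0, 0]
r1 m[K→φ2] = [0, 0, 0, 0]
r1 m[K→φ4] = [0, 0, 0, 0]
r1 m[Q→φ1] = [0, 0, 0, 0]
r1 m[G→φ1] = [0, 0, 0, 0]
r1 m[G→φ3] = [0, 0, 0, 0]
r1 m[P→φ2] = [0, 0, 0, 0]
r1 m[N→φ3] = [0, 0, 0, 0]
r2 m[φ0→B] = [2, 0, 1, 3]
r2 m[φ0→K] = [3, 1, 0, 3]
r2 m[φ1→K] = [0, 0, 0, 0]
r2 m[φ1→Q] = [1, 0, 0, 0]
r2 m[φ1→G] = [0, 0, 1, 0]
r2 m[φ2→K] = [1, 5, 6, 1]
r2 m[φ2→P] = [1, 2, 5, 1]
r2 m[φ3→G] = [4, 1, 1, 0]
r2 m[φ3→N] = [1, 0, 3, 0]
r2 m[φ4→K] = [8, 0, 8, 6]
r2 m[B→φ0] = [0, 0, 0, 0]
r2 m[K→φ0] = [9, 5, 14, 7]
r2 m[K→φ1] = [12, 6, 14, 10]
r2 m[K→φ2] = [11, 1, 8, 9]
r2 m[K→φ4] = [4, 6, 6, 4]
r2 m[Q→φ1] = [0, 0, 0, 0]
r2 m[G→φ1] = [4, 1, 1, 0]
r2 m[G→φ3] = [0, 0, 1, 0]
r2 m[P→φ2] = [0, 0, 0, 0]
r2 m[N→φ3] = [0, 0, 0, 0]
r3 m[φ0→B] = [11, 10, 6, 10]
r3 m[φ0→K] = [3, 1, 0, 3]
r3 m[φ1→K] = [2, 0, 0, 1]
r3 m[φ1→Q] = [9, 9, 8, 6]
r3 m[φ1→G] = [7, 7, 8, 6]
r3 m[φ2→K] = [1, 5, 6, 1]
r3 m[φ2→P] = [9, 10, 6, 8]
r3 m[φ3→G] = [4, 1, 1, 0]
r3 m[φ3→N] = [1, 0, 3, 0]
r3 m[φ4→K] = [8, 0, 8, 6]
r3 m[B→φ0] = [0, 0, 0, 0]
r3 m[K→φ0] = [9, 5, 14, 7]
r3 m[K→φ1] = [12, 6, 14, 10]
r3 m[K→φ2] = [11, 1, 8, 9]
r3 m[K→φ4] = [4, 6, 6, 4]
r3 m[Q→φ1] = [0, 0, 0, 0]
r3 m[G→φ1] = [4, 1, 1, 0]
r3 m[G→φ3] = [0, 0, 1, 0]
r3 m[P→φ2] = [0, 0, 0, 0]
r3 m[N→φ3] = [0, 0, 0, 0]
r4 m[φ0→B] = [11, 10, 6, 10]
r4 m[φ0→K] = [3, 1, 0, 3]
r4 m[φ1→K] = [2, 0, 0, 1]
r4 m[φ1→Q] = [9, 9, 8, 6]
r4 m[φ1→G] = [7, 7, 8, 6]
r4 m[φ2→K] = [1, 5, 6, 1]
r4 m[φ2→P] = [9, 10, 6, 8]
r4 m[φ3→G] = [4, 1, 1, 0]
r4 m[φ3→N] = [1, 0, 3, 0]
r4 m[φ4→K] = [8, 0, 8, 6]
r4 m[B→φ0] = [0, 0, 0, 0]
r4 m[K→φ0] = [11, 5, 14, 8]
r4 m[K→φ1] = [12, 6, 14, 10]
r4 m[K→φ2] = [13, 1, 8, 10]
r4 m[K→φ4] = [6, 6, 6, 5]
r4 m[Q→φ1] = [0, 0, 0, 0]
r4 m[G→φ1] = [4, 1, 1, 0]
r4 m[G→φ3] = [7, 7, 8, 6]
r4 m[P→φ2] = [0, 0, 0, 0]
r4 m[N→φ3] = [0, 0, 0, 0]
r5 m[φ0→B] = [12, 11, 6, 11]
r5 m[φ0→K] = [3, 1, 0, 3]
r5 m[φ1→K] = [2, 0, 0, 1]
r5 m[φ1→Q] = [9, 9, 8, 6]
r5 m[φ1→G] = [7, 7, 8, 6]
r5 m[φ2→K] = [1, 5, 6, 1]
r5 m[φ2→P] = [9, 10, 6, 8]
r5 m[φ3→G] = [4, 1, 1, 0]
r5 m[φ3→N] = [8, 6, 10, 6]
r5 m[φ4→K] = [8, 0, 8, 6]
r5 m[B→φ0] = [0, 0, 0, 0]
r5 m[K→φ0] = [11, 5, 14, 8]
r5 m[K→φ1] = [12, 6, 14, 10]
r5 m[K→φ2] = [13, 1, 8, 10]
r5 m[K→φ4] = [6, 6, 6, 5]
r5 m[Q→φ1] = [0, 0, 0, 0]
r5 m[G→φ1] = [4, 1, 1, 0]
r5 m[G→φ3] = [7, 7, 8, 6]
r5 m[P→φ2] = [0, 0, 0, 0]
r5 m[N→φ3] = [0, 0, 0, 0]
r6 m[φ0→B] = [12, 11, 6, 11]
r6 m[φ0→K] = [3, 1, 0, 3]
r6 m[φ1→K] = [2, 0, 0, 1]
r6 m[φ1→Q] = [9, 9, 8, 6]
r6 m[φ1→G] = [7, 7, 8, 6]
r6 m[φ2→K] = [1, 5, 6, 1]
r6 m[φ2→P] = [9, 10, 6, 8]
r6 m[φ3→G] = [4, 1, 1, 0]
r6 m[φ3→N] = [8, 6, 10, 6]
r6 m[φ4→K] = [8, 0, 8, 6]
r6 m[B→φ0] = [0, 0, 0, 0]
r6 m[K→φ0] = [11, 5, 14, 8]
r6 m[K→φ1] = [12, 6, 14, 10]
r6 m[K→φ2] = [13, 1, 8, 10]
r6 m[K→φ4] = [6, 6, 6, 5]
r6 m[Q→φ1] = [0, 0, 0, 0]
r6 m[G→φ1] = [4, 1, 1, 0]
r6 m[G→φ3] = [7, 7, 8, 6]
r6 m[P→φ2] = [0, 0, 0, 0]
r6 m[N→φ3] = [0, 0, 0, 0]
fixed point reached at round 6
traceback from B: (B=2, K=1, Q=3, G=3, P=2, N=1), score=6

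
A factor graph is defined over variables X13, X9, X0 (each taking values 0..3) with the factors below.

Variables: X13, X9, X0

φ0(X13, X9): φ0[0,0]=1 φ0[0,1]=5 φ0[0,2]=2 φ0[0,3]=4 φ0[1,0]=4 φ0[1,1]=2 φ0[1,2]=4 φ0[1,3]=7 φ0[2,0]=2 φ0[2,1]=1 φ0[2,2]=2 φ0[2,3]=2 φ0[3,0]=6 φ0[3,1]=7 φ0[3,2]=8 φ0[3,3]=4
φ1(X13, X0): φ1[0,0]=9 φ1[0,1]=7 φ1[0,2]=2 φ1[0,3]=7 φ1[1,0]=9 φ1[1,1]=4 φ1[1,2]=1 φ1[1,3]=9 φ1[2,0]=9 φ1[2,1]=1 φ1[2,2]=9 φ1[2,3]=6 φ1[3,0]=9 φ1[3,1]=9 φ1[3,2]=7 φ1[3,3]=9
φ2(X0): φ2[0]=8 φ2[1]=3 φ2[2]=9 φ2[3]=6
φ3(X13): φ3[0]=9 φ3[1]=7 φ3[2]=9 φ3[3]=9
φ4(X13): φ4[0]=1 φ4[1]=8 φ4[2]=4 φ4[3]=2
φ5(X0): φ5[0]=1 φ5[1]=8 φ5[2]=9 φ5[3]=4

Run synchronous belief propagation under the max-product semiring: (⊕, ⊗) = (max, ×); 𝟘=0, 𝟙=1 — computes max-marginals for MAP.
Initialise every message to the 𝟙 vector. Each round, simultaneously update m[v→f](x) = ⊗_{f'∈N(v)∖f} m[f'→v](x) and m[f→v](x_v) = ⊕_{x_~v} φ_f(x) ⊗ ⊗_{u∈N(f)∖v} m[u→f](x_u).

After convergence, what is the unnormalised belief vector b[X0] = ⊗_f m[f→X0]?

init: all messages = 𝟙 over 4 values
r1 m[φ0→X13] = [5, 7, 2, 8]
r1 m[φ0→X9] = [6, 7, 8, 7]
r1 m[φ1→X13] = [9, 9, 9, 9]
r1 m[φ1→X0] = [9, 9, 9, 9]
r1 m[φ2→X0] = [8, 3, 9, 6]
r1 m[φ3→X13] = [9, 7, 9, 9]
r1 m[φ4→X13] = [1, 8, 4, 2]
r1 m[φ5→X0] = [1, 8, 9, 4]
r1 m[X13→φ0] = [1, 1, 1, 1]
r1 m[X13→φ1] = [1, 1, 1, 1]
r1 m[X13→φ3] = [1, 1, 1, 1]
r1 m[X13→φ4] = [1, 1, 1, 1]
r1 m[X9→φ0] = [1, 1, 1, 1]
r1 m[X0→φ1] = [1, 1, 1, 1]
r1 m[X0→φ2] = [1, 1, 1, 1]
r1 m[X0→φ5] = [1, 1, 1, 1]
r2 m[φ0→X13] = [5, 7, 2, 8]
r2 m[φ0→X9] = [6, 7, 8, 7]
r2 m[φ1→X13] = [9, 9, 9, 9]
r2 m[φ1→X0] = [9, 9, 9, 9]
r2 m[φ2→X0] = [8, 3, 9, 6]
r2 m[φ3→X13] = [9, 7, 9, 9]
r2 m[φ4→X13] = [1, 8, 4, 2]
r2 m[φ5→X0] = [1, 8, 9, 4]
r2 m[X13→φ0] = [81, 504, 324, 162]
r2 m[X13→φ1] = [45, 392, 72, 144]
r2 m[X13→φ3] = [45, 504, 72, 144]
r2 m[X13→φ4] = [405, 441, 162, 648]
r2 m[X9→φ0] = [1, 1, 1, 1]
r2 m[X0→φ1] = [8, 24, 81, 24]
r2 m[X0→φ2] = [9, 72, 81, 36]
r2 m[X0→φ5] = [72, 27, 81, 54]
r3 m[φ0→X13] = [5, 7, 2, 8]
r3 m[φ0→X9] = [2016, 1134, 2016, 3528]
r3 m[φ1→X13] = [168, 216, 729, 567]
r3 m[φ1→X0] = [3528, 1568, 1008, 3528]
r3 m[φ2→X0] = [8, 3, 9, 6]
r3 m[φ3→X13] = [9, 7, 9, 9]
r3 m[φ4→X13] = [1, 8, 4, 2]
r3 m[φ5→X0] = [1, 8, 9, 4]
r3 m[X13→φ0] = [81, 504, 324, 162]
r3 m[X13→φ1] = [45, 392, 72, 144]
r3 m[X13→φ3] = [45, 504, 72, 144]
r3 m[X13→φ4] = [405, 441, 162, 648]
r3 m[X9→φ0] = [1, 1, 1, 1]
r3 m[X0→φ1] = [8, 24, 81, 24]
r3 m[X0→φ2] = [9, 72, 81, 36]
r3 m[X0→φ5] = [72, 27, 81, 54]
r4 m[φ0→X13] = [5, 7, 2, 8]
r4 m[φ0→X9] = [2016, 1134, 2016, 3528]
r4 m[φ1→X13] = [168, 216, 729, 567]
r4 m[φ1→X0] = [3528, 1568, 1008, 3528]
r4 m[φ2→X0] = [8, 3, 9, 6]
r4 m[φ3→X13] = [9, 7, 9, 9]
r4 m[φ4→X13] = [1, 8, 4, 2]
r4 m[φ5→X0] = [1, 8, 9, 4]
r4 m[X13→φ0] = [1512, 12096, 26244, 10206]
r4 m[X13→φ1] = [45, 392, 72, 144]
r4 m[X13→φ3] = [840, 12096, 5832, 9072]
r4 m[X13→φ4] = [7560, 10584, 13122, 40824]
r4 m[X9→φ0] = [1, 1, 1, 1]
r4 m[X0→φ1] = [8, 24, 81, 24]
r4 m[X0→φ2] = [3528, 12544, 9072, 14112]
r4 m[X0→φ5] = [28224, 4704, 9072, 21168]
r5 m[φ0→X13] = [5, 7, 2, 8]
r5 m[φ0→X9] = [61236, 71442, 81648, 84672]
r5 m[φ1→X13] = [168, 216, 729, 567]
r5 m[φ1→X0] = [3528, 1568, 1008, 3528]
r5 m[φ2→X0] = [8, 3, 9, 6]
r5 m[φ3→X13] = [9, 7, 9, 9]
r5 m[φ4→X13] = [1, 8, 4, 2]
r5 m[φ5→X0] = [1, 8, 9, 4]
r5 m[X13→φ0] = [1512, 12096, 26244, 10206]
r5 m[X13→φ1] = [45, 392, 72, 144]
r5 m[X13→φ3] = [840, 12096, 5832, 9072]
r5 m[X13→φ4] = [7560, 10584, 13122, 40824]
r5 m[X9→φ0] = [1, 1, 1, 1]
r5 m[X0→φ1] = [8, 24, 81, 24]
r5 m[X0→φ2] = [3528, 12544, 9072, 14112]
r5 m[X0→φ5] = [28224, 4704, 9072, 21168]
r6 m[φ0→X13] = [5, 7, 2, 8]
r6 m[φ0→X9] = [61236, 71442, 81648, 84672]
r6 m[φ1→X13] = [168, 216, 729, 567]
r6 m[φ1→X0] = [3528, 1568, 1008, 3528]
r6 m[φ2→X0] = [8, 3, 9, 6]
r6 m[φ3→X13] = [9, 7, 9, 9]
r6 m[φ4→X13] = [1, 8, 4, 2]
r6 m[φ5→X0] = [1, 8, 9, 4]
r6 m[X13→φ0] = [1512, 12096, 26244, 10206]
r6 m[X13→φ1] = [45, 392, 72, 144]
r6 m[X13→φ3] = [840, 12096, 5832, 9072]
r6 m[X13→φ4] = [7560, 10584, 13122, 40824]
r6 m[X9→φ0] = [1, 1, 1, 1]
r6 m[X0→φ1] = [8, 24, 81, 24]
r6 m[X0→φ2] = [3528, 12544, 9072, 14112]
r6 m[X0→φ5] = [28224, 4704, 9072, 21168]
fixed point reached at round 6
b[X0] = ⊗ incoming = [28224, 37632, 81648, 84672]

b[X0] = [28224, 37632, 81648, 84672]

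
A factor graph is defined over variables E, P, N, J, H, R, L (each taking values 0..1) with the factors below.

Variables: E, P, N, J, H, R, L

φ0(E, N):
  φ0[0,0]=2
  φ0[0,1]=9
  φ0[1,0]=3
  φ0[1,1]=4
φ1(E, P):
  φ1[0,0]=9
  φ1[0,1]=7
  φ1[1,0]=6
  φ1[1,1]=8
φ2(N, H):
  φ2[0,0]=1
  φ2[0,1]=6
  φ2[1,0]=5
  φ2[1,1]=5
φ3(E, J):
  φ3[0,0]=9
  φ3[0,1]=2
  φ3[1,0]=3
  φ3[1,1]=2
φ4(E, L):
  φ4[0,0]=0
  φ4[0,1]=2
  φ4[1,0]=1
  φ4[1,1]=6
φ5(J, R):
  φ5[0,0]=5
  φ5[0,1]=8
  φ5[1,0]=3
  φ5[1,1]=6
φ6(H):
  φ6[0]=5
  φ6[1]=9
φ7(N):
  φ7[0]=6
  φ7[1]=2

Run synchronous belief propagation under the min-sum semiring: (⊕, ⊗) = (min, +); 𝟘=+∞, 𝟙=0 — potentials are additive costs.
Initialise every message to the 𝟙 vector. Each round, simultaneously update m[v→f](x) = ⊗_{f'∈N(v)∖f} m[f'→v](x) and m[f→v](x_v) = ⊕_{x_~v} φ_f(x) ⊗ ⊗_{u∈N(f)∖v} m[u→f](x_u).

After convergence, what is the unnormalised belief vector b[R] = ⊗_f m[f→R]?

b[R] = [26, 29]

init: all messages = 𝟙 over 2 values
r1 m[φ0→E] = [2, 3]
r1 m[φ0→N] = [2, 4]
r1 m[φ1→E] = [7, 6]
r1 m[φ1→P] = [6, 7]
r1 m[φ2→N] = [1, 5]
r1 m[φ2→H] = [1, 5]
r1 m[φ3→E] = [2, 2]
r1 m[φ3→J] = [3, 2]
r1 m[φ4→E] = [0, 1]
r1 m[φ4→L] = [0, 2]
r1 m[φ5→J] = [5, 3]
r1 m[φ5→R] = [3, 6]
r1 m[φ6→H] = [5, 9]
r1 m[φ7→N] = [6, 2]
r1 m[E→φ0] = [0, 0]
r1 m[E→φ1] = [0, 0]
r1 m[E→φ3] = [0, 0]
r1 m[E→φ4] = [0, 0]
r1 m[P→φ1] = [0, 0]
r1 m[N→φ0] = [0, 0]
r1 m[N→φ2] = [0, 0]
r1 m[N→φ7] = [0, 0]
r1 m[J→φ3] = [0, 0]
r1 m[J→φ5] = [0, 0]
r1 m[H→φ2] = [0, 0]
r1 m[H→φ6] = [0, 0]
r1 m[R→φ5] = [0, 0]
r1 m[L→φ4] = [0, 0]
r2 m[φ0→E] = [2, 3]
r2 m[φ0→N] = [2, 4]
r2 m[φ1→E] = [7, 6]
r2 m[φ1→P] = [6, 7]
r2 m[φ2→N] = [1, 5]
r2 m[φ2→H] = [1, 5]
r2 m[φ3→E] = [2, 2]
r2 m[φ3→J] = [3, 2]
r2 m[φ4→E] = [0, 1]
r2 m[φ4→L] = [0, 2]
r2 m[φ5→J] = [5, 3]
r2 m[φ5→R] = [3, 6]
r2 m[φ6→H] = [5, 9]
r2 m[φ7→N] = [6, 2]
r2 m[E→φ0] = [9, 9]
r2 m[E→φ1] = [4, 6]
r2 m[E→φ3] = [9, 10]
r2 m[E→φ4] = [11, 11]
r2 m[P→φ1] = [0, 0]
r2 m[N→φ0] = [7, 7]
r2 m[N→φ2] = [8, 6]
r2 m[N→φ7] = [3, 9]
r2 m[J→φ3] = [5, 3]
r2 m[J→φ5] = [3, 2]
r2 m[H→φ2] = [5, 9]
r2 m[H→φ6] = [1, 5]
r2 m[R→φ5] = [0, 0]
r2 m[L→φ4] = [0, 0]
r3 m[φ0→E] = [9, 10]
r3 m[φ0→N] = [11, 13]
r3 m[φ1→E] = [7, 6]
r3 m[φ1→P] = [12, 11]
r3 m[φ2→N] = [6, 10]
r3 m[φ2→H] = [9, 11]
r3 m[φ3→E] = [5, 5]
r3 m[φ3→J] = [13, 11]
r3 m[φ4→E] = [0, 1]
r3 m[φ4→L] = [11, 13]
r3 m[φ5→J] = [5, 3]
r3 m[φ5→R] = [5, 8]
r3 m[φ6→H] = [5, 9]
r3 m[φ7→N] = [6, 2]
r3 m[E→φ0] = [9, 9]
r3 m[E→φ1] = [4, 6]
r3 m[E→φ3] = [9, 10]
r3 m[E→φ4] = [11, 11]
r3 m[P→φ1] = [0, 0]
r3 m[N→φ0] = [7, 7]
r3 m[N→φ2] = [8, 6]
r3 m[N→φ7] = [3, 9]
r3 m[J→φ3] = [5, 3]
r3 m[J→φ5] = [3, 2]
r3 m[H→φ2] = [5, 9]
r3 m[H→φ6] = [1, 5]
r3 m[R→φ5] = [0, 0]
r3 m[L→φ4] = [0, 0]
r4 m[φ0→E] = [9, 10]
r4 m[φ0→N] = [11, 13]
r4 m[φ1→E] = [7, 6]
r4 m[φ1→P] = [12, 11]
r4 m[φ2→N] = [6, 10]
r4 m[φ2→H] = [9, 11]
r4 m[φ3→E] = [5, 5]
r4 m[φ3→J] = [13, 11]
r4 m[φ4→E] = [0, 1]
r4 m[φ4→L] = [11, 13]
r4 m[φ5→J] = [5, 3]
r4 m[φ5→R] = [5, 8]
r4 m[φ6→H] = [5, 9]
r4 m[φ7→N] = [6, 2]
r4 m[E→φ0] = [12, 12]
r4 m[E→φ1] = [14, 16]
r4 m[E→φ3] = [16, 17]
r4 m[E→φ4] = [21, 21]
r4 m[P→φ1] = [0, 0]
r4 m[N→φ0] = [12, 12]
r4 m[N→φ2] = [17, 15]
r4 m[N→φ7] = [17, 23]
r4 m[J→φ3] = [5, 3]
r4 m[J→φ5] = [13, 11]
r4 m[H→φ2] = [5, 9]
r4 m[H→φ6] = [9, 11]
r4 m[R→φ5] = [0, 0]
r4 m[L→φ4] = [0, 0]
r5 m[φ0→E] = [14, 15]
r5 m[φ0→N] = [14, 16]
r5 m[φ1→E] = [7, 6]
r5 m[φ1→P] = [22, 21]
r5 m[φ2→N] = [6, 10]
r5 m[φ2→H] = [18, 20]
r5 m[φ3→E] = [5, 5]
r5 m[φ3→J] = [20, 18]
r5 m[φ4→E] = [0, 1]
r5 m[φ4→L] = [21, 23]
r5 m[φ5→J] = [5, 3]
r5 m[φ5→R] = [14, 17]
r5 m[φ6→H] = [5, 9]
r5 m[φ7→N] = [6, 2]
r5 m[E→φ0] = [12, 12]
r5 m[E→φ1] = [14, 16]
r5 m[E→φ3] = [16, 17]
r5 m[E→φ4] = [21, 21]
r5 m[P→φ1] = [0, 0]
r5 m[N→φ0] = [12, 12]
r5 m[N→φ2] = [17, 15]
r5 m[N→φ7] = [17, 23]
r5 m[J→φ3] = [5, 3]
r5 m[J→φ5] = [13, 11]
r5 m[H→φ2] = [5, 9]
r5 m[H→φ6] = [9, 11]
r5 m[R→φ5] = [0, 0]
r5 m[L→φ4] = [0, 0]
r6 m[φ0→E] = [14, 15]
r6 m[φ0→N] = [14, 16]
r6 m[φ1→E] = [7, 6]
r6 m[φ1→P] = [22, 21]
r6 m[φ2→N] = [6, 10]
r6 m[φ2→H] = [18, 20]
r6 m[φ3→E] = [5, 5]
r6 m[φ3→J] = [20, 18]
r6 m[φ4→E] = [0, 1]
r6 m[φ4→L] = [21, 23]
r6 m[φ5→J] = [5, 3]
r6 m[φ5→R] = [14, 17]
r6 m[φ6→H] = [5, 9]
r6 m[φ7→N] = [6, 2]
r6 m[E→φ0] = [12, 12]
r6 m[E→φ1] = [19, 21]
r6 m[E→φ3] = [21, 22]
r6 m[E→φ4] = [26, 26]
r6 m[P→φ1] = [0, 0]
r6 m[N→φ0] = [12, 12]
r6 m[N→φ2] = [20, 18]
r6 m[N→φ7] = [20, 26]
r6 m[J→φ3] = [5, 3]
r6 m[J→φ5] = [20, 18]
r6 m[H→φ2] = [5, 9]
r6 m[H→φ6] = [18, 20]
r6 m[R→φ5] = [0, 0]
r6 m[L→φ4] = [0, 0]
r7 m[φ0→E] = [14, 15]
r7 m[φ0→N] = [14, 16]
r7 m[φ1→E] = [7, 6]
r7 m[φ1→P] = [27, 26]
r7 m[φ2→N] = [6, 10]
r7 m[φ2→H] = [21, 23]
r7 m[φ3→E] = [5, 5]
r7 m[φ3→J] = [25, 23]
r7 m[φ4→E] = [0, 1]
r7 m[φ4→L] = [26, 28]
r7 m[φ5→J] = [5, 3]
r7 m[φ5→R] = [21, 24]
r7 m[φ6→H] = [5, 9]
r7 m[φ7→N] = [6, 2]
r7 m[E→φ0] = [12, 12]
r7 m[E→φ1] = [19, 21]
r7 m[E→φ3] = [21, 22]
r7 m[E→φ4] = [26, 26]
r7 m[P→φ1] = [0, 0]
r7 m[N→φ0] = [12, 12]
r7 m[N→φ2] = [20, 18]
r7 m[N→φ7] = [20, 26]
r7 m[J→φ3] = [5, 3]
r7 m[J→φ5] = [20, 18]
r7 m[H→φ2] = [5, 9]
r7 m[H→φ6] = [18, 20]
r7 m[R→φ5] = [0, 0]
r7 m[L→φ4] = [0, 0]
r8 m[φ0→E] = [14, 15]
r8 m[φ0→N] = [14, 16]
r8 m[φ1→E] = [7, 6]
r8 m[φ1→P] = [27, 26]
r8 m[φ2→N] = [6, 10]
r8 m[φ2→H] = [21, 23]
r8 m[φ3→E] = [5, 5]
r8 m[φ3→J] = [25, 23]
r8 m[φ4→E] = [0, 1]
r8 m[φ4→L] = [26, 28]
r8 m[φ5→J] = [5, 3]
r8 m[φ5→R] = [21, 24]
r8 m[φ6→H] = [5, 9]
r8 m[φ7→N] = [6, 2]
r8 m[E→φ0] = [12, 12]
r8 m[E→φ1] = [19, 21]
r8 m[E→φ3] = [21, 22]
r8 m[E→φ4] = [26, 26]
r8 m[P→φ1] = [0, 0]
r8 m[N→φ0] = [12, 12]
r8 m[N→φ2] = [20, 18]
r8 m[N→φ7] = [20, 26]
r8 m[J→φ3] = [5, 3]
r8 m[J→φ5] = [25, 23]
r8 m[H→φ2] = [5, 9]
r8 m[H→φ6] = [21, 23]
r8 m[R→φ5] = [0, 0]
r8 m[L→φ4] = [0, 0]
r9 m[φ0→E] = [14, 15]
r9 m[φ0→N] = [14, 16]
r9 m[φ1→E] = [7, 6]
r9 m[φ1→P] = [27, 26]
r9 m[φ2→N] = [6, 10]
r9 m[φ2→H] = [21, 23]
r9 m[φ3→E] = [5, 5]
r9 m[φ3→J] = [25, 23]
r9 m[φ4→E] = [0, 1]
r9 m[φ4→L] = [26, 28]
r9 m[φ5→J] = [5, 3]
r9 m[φ5→R] = [26, 29]
r9 m[φ6→H] = [5, 9]
r9 m[φ7→N] = [6, 2]
r9 m[E→φ0] = [12, 12]
r9 m[E→φ1] = [19, 21]
r9 m[E→φ3] = [21, 22]
r9 m[E→φ4] = [26, 26]
r9 m[P→φ1] = [0, 0]
r9 m[N→φ0] = [12, 12]
r9 m[N→φ2] = [20, 18]
r9 m[N→φ7] = [20, 26]
r9 m[J→φ3] = [5, 3]
r9 m[J→φ5] = [25, 23]
r9 m[H→φ2] = [5, 9]
r9 m[H→φ6] = [21, 23]
r9 m[R→φ5] = [0, 0]
r9 m[L→φ4] = [0, 0]
r10 m[φ0→E] = [14, 15]
r10 m[φ0→N] = [14, 16]
r10 m[φ1→E] = [7, 6]
r10 m[φ1→P] = [27, 26]
r10 m[φ2→N] = [6, 10]
r10 m[φ2→H] = [21, 23]
r10 m[φ3→E] = [5, 5]
r10 m[φ3→J] = [25, 23]
r10 m[φ4→E] = [0, 1]
r10 m[φ4→L] = [26, 28]
r10 m[φ5→J] = [5, 3]
r10 m[φ5→R] = [26, 29]
r10 m[φ6→H] = [5, 9]
r10 m[φ7→N] = [6, 2]
r10 m[E→φ0] = [12, 12]
r10 m[E→φ1] = [19, 21]
r10 m[E→φ3] = [21, 22]
r10 m[E→φ4] = [26, 26]
r10 m[P→φ1] = [0, 0]
r10 m[N→φ0] = [12, 12]
r10 m[N→φ2] = [20, 18]
r10 m[N→φ7] = [20, 26]
r10 m[J→φ3] = [5, 3]
r10 m[J→φ5] = [25, 23]
r10 m[H→φ2] = [5, 9]
r10 m[H→φ6] = [21, 23]
r10 m[R→φ5] = [0, 0]
r10 m[L→φ4] = [0, 0]
fixed point reached at round 10
b[R] = ⊗ incoming = [26, 29]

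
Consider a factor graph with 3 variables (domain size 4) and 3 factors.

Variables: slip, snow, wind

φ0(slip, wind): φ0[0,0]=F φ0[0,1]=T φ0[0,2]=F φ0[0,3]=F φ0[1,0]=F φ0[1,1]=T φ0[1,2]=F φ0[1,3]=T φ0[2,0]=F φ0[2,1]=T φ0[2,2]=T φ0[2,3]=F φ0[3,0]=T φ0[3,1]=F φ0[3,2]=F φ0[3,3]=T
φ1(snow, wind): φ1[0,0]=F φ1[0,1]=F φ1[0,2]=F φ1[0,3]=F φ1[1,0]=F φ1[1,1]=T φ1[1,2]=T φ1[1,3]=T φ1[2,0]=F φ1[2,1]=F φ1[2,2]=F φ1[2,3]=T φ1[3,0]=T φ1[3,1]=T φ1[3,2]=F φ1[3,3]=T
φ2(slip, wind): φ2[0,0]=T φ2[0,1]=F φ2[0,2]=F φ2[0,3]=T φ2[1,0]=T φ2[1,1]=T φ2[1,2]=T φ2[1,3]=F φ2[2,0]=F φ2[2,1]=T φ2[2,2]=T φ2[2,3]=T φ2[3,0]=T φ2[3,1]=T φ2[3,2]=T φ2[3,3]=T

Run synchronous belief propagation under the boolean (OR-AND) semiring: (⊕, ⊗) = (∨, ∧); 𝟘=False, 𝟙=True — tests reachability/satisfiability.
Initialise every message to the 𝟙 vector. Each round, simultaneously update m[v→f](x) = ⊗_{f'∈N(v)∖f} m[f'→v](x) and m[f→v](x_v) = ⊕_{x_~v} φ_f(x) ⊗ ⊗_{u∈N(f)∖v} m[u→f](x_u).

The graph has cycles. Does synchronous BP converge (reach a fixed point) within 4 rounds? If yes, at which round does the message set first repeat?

init: all messages = 𝟙 over 4 values
r1 m[φ0→slip] = [T, T, T, T]
r1 m[φ0→wind] = [T, T, T, T]
r1 m[φ1→snow] = [F, T, T, T]
r1 m[φ1→wind] = [T, T, T, T]
r1 m[φ2→slip] = [T, T, T, T]
r1 m[φ2→wind] = [T, T, T, T]
r1 m[slip→φ0] = [T, T, T, T]
r1 m[slip→φ2] = [T, T, T, T]
r1 m[snow→φ1] = [T, T, T, T]
r1 m[wind→φ0] = [T, T, T, T]
r1 m[wind→φ1] = [T, T, T, T]
r1 m[wind→φ2] = [T, T, T, T]
r2 m[φ0→slip] = [T, T, T, T]
r2 m[φ0→wind] = [T, T, T, T]
r2 m[φ1→snow] = [F, T, T, T]
r2 m[φ1→wind] = [T, T, T, T]
r2 m[φ2→slip] = [T, T, T, T]
r2 m[φ2→wind] = [T, T, T, T]
r2 m[slip→φ0] = [T, T, T, T]
r2 m[slip→φ2] = [T, T, T, T]
r2 m[snow→φ1] = [T, T, T, T]
r2 m[wind→φ0] = [T, T, T, T]
r2 m[wind→φ1] = [T, T, T, T]
r2 m[wind→φ2] = [T, T, T, T]
fixed point reached at round 2
messages reach a fixed point at round 2

CONVERGED at round 2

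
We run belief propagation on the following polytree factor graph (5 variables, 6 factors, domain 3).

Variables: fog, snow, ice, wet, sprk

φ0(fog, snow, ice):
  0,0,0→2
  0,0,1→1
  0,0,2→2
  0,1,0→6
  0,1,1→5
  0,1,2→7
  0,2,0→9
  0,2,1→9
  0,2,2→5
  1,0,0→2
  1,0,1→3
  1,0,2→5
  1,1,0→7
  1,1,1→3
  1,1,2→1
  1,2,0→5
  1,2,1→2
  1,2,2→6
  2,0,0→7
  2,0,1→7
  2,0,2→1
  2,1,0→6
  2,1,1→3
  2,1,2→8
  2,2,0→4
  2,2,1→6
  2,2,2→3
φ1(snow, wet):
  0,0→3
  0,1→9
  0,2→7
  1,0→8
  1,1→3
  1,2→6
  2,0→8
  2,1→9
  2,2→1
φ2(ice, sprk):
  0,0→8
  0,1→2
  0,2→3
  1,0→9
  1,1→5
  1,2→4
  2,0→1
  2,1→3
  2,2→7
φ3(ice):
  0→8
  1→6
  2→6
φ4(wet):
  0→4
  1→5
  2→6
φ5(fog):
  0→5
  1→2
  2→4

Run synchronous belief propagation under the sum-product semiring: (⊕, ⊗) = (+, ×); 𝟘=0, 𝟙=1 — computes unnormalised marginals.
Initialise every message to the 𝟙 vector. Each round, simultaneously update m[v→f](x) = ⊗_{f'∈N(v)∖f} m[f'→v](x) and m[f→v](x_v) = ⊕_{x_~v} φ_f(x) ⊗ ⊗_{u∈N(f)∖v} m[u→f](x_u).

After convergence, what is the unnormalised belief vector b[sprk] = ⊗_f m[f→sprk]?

b[sprk] = [1805906, 874850, 1211556]

init: all messages = 𝟙 over 3 values
r1 m[φ0→fog] = [46, 34, 45]
r1 m[φ0→snow] = [30, 46, 49]
r1 m[φ0→ice] = [48, 39, 38]
r1 m[φ1→snow] = [19, 17, 18]
r1 m[φ1→wet] = [19, 21, 14]
r1 m[φ2→ice] = [13, 18, 11]
r1 m[φ2→sprk] = [18, 10, 14]
r1 m[φ3→ice] = [8, 6, 6]
r1 m[φ4→wet] = [4, 5, 6]
r1 m[φ5→fog] = [5, 2, 4]
r1 m[fog→φ0] = [1, 1, 1]
r1 m[fog→φ5] = [1, 1, 1]
r1 m[snow→φ0] = [1, 1, 1]
r1 m[snow→φ1] = [1, 1, 1]
r1 m[ice→φ0] = [1, 1, 1]
r1 m[ice→φ2] = [1, 1, 1]
r1 m[ice→φ3] = [1, 1, 1]
r1 m[wet→φ1] = [1, 1, 1]
r1 m[wet→φ4] = [1, 1, 1]
r1 m[sprk→φ2] = [1, 1, 1]
r2 m[φ0→fog] = [46, 34, 45]
r2 m[φ0→snow] = [30, 46, 49]
r2 m[φ0→ice] = [48, 39, 38]
r2 m[φ1→snow] = [19, 17, 18]
r2 m[φ1→wet] = [19, 21, 14]
r2 m[φ2→ice] = [13, 18, 11]
r2 m[φ2→sprk] = [18, 10, 14]
r2 m[φ3→ice] = [8, 6, 6]
r2 m[φ4→wet] = [4, 5, 6]
r2 m[φ5→fog] = [5, 2, 4]
r2 m[fog→φ0] = [5, 2, 4]
r2 m[fog→φ5] = [46, 34, 45]
r2 m[snow→φ0] = [19, 17, 18]
r2 m[snow→φ1] = [30, 46, 49]
r2 m[ice→φ0] = [104, 108, 66]
r2 m[ice→φ2] = [384, 234, 228]
r2 m[ice→φ3] = [624, 702, 418]
r2 m[wet→φ1] = [4, 5, 6]
r2 m[wet→φ4] = [19, 21, 14]
r2 m[sprk→φ2] = [1, 1, 1]
r3 m[φ0→fog] = [76438, 55760, 77258]
r3 m[φ0→snow] = [10164, 16270, 18502]
r3 m[φ0→ice] = [3232, 2786, 2511]
r3 m[φ1→snow] = [99, 83, 83]
r3 m[φ1→wet] = [850, 849, 535]
r3 m[φ2→ice] = [13, 18, 11]
r3 m[φ2→sprk] = [5406, 2622, 3684]
r3 m[φ3→ice] = [8, 6, 6]
r3 m[φ4→wet] = [4, 5, 6]
r3 m[φ5→fog] = [5, 2, 4]
r3 m[fog→φ0] = [5, 2, 4]
r3 m[fog→φ5] = [46, 34, 45]
r3 m[snow→φ0] = [19, 17, 18]
r3 m[snow→φ1] = [30, 46, 49]
r3 m[ice→φ0] = [104, 108, 66]
r3 m[ice→φ2] = [384, 234, 228]
r3 m[ice→φ3] = [624, 702, 418]
r3 m[wet→φ1] = [4, 5, 6]
r3 m[wet→φ4] = [19, 21, 14]
r3 m[sprk→φ2] = [1, 1, 1]
r4 m[φ0→fog] = [76438, 55760, 77258]
r4 m[φ0→snow] = [10164, 16270, 18502]
r4 m[φ0→ice] = [3232, 2786, 2511]
r4 m[φ1→snow] = [99, 83, 83]
r4 m[φ1→wet] = [850, 849, 535]
r4 m[φ2→ice] = [13, 18, 11]
r4 m[φ2→sprk] = [5406, 2622, 3684]
r4 m[φ3→ice] = [8, 6, 6]
r4 m[φ4→wet] = [4, 5, 6]
r4 m[φ5→fog] = [5, 2, 4]
r4 m[fog→φ0] = [5, 2, 4]
r4 m[fog→φ5] = [76438, 55760, 77258]
r4 m[snow→φ0] = [99, 83, 83]
r4 m[snow→φ1] = [10164, 16270, 18502]
r4 m[ice→φ0] = [104, 108, 66]
r4 m[ice→φ2] = [25856, 16716, 15066]
r4 m[ice→φ3] = [42016, 50148, 27621]
r4 m[wet→φ1] = [4, 5, 6]
r4 m[wet→φ4] = [850, 849, 535]
r4 m[sprk→φ2] = [1, 1, 1]
r5 m[φ0→fog] = [365064, 272088, 380704]
r5 m[φ0→snow] = [10164, 16270, 18502]
r5 m[φ0→ice] = [15695, 13489, 12170]
r5 m[φ1→snow] = [99, 83, 83]
r5 m[φ1→wet] = [308668, 306804, 187270]
r5 m[φ2→ice] = [13, 18, 11]
r5 m[φ2→sprk] = [372358, 180490, 249894]
r5 m[φ3→ice] = [8, 6, 6]
r5 m[φ4→wet] = [4, 5, 6]
r5 m[φ5→fog] = [5, 2, 4]
r5 m[fog→φ0] = [5, 2, 4]
r5 m[fog→φ5] = [76438, 55760, 77258]
r5 m[snow→φ0] = [99, 83, 83]
r5 m[snow→φ1] = [10164, 16270, 18502]
r5 m[ice→φ0] = [104, 108, 66]
r5 m[ice→φ2] = [25856, 16716, 15066]
r5 m[ice→φ3] = [42016, 50148, 27621]
r5 m[wet→φ1] = [4, 5, 6]
r5 m[wet→φ4] = [850, 849, 535]
r5 m[sprk→φ2] = [1, 1, 1]
r6 m[φ0→fog] = [365064, 272088, 380704]
r6 m[φ0→snow] = [10164, 16270, 18502]
r6 m[φ0→ice] = [15695, 13489, 12170]
r6 m[φ1→snow] = [99, 83, 83]
r6 m[φ1→wet] = [308668, 306804, 187270]
r6 m[φ2→ice] = [13, 18, 11]
r6 m[φ2→sprk] = [372358, 180490, 249894]
r6 m[φ3→ice] = [8, 6, 6]
r6 m[φ4→wet] = [4, 5, 6]
r6 m[φ5→fog] = [5, 2, 4]
r6 m[fog→φ0] = [5, 2, 4]
r6 m[fog→φ5] = [365064, 272088, 380704]
r6 m[snow→φ0] = [99, 83, 83]
r6 m[snow→φ1] = [10164, 16270, 18502]
r6 m[ice→φ0] = [104, 108, 66]
r6 m[ice→φ2] = [125560, 80934, 73020]
r6 m[ice→φ3] = [204035, 242802, 133870]
r6 m[wet→φ1] = [4, 5, 6]
r6 m[wet→φ4] = [308668, 306804, 187270]
r6 m[sprk→φ2] = [1, 1, 1]
r7 m[φ0→fog] = [365064, 272088, 380704]
r7 m[φ0→snow] = [10164, 16270, 18502]
r7 m[φ0→ice] = [15695, 13489, 12170]
r7 m[φ1→snow] = [99, 83, 83]
r7 m[φ1→wet] = [308668, 306804, 187270]
r7 m[φ2→ice] = [13, 18, 11]
r7 m[φ2→sprk] = [1805906, 874850, 1211556]
r7 m[φ3→ice] = [8, 6, 6]
r7 m[φ4→wet] = [4, 5, 6]
r7 m[φ5→fog] = [5, 2, 4]
r7 m[fog→φ0] = [5, 2, 4]
r7 m[fog→φ5] = [365064, 272088, 380704]
r7 m[snow→φ0] = [99, 83, 83]
r7 m[snow→φ1] = [10164, 16270, 18502]
r7 m[ice→φ0] = [104, 108, 66]
r7 m[ice→φ2] = [125560, 80934, 73020]
r7 m[ice→φ3] = [204035, 242802, 133870]
r7 m[wet→φ1] = [4, 5, 6]
r7 m[wet→φ4] = [308668, 306804, 187270]
r7 m[sprk→φ2] = [1, 1, 1]
r8 m[φ0→fog] = [365064, 272088, 380704]
r8 m[φ0→snow] = [10164, 16270, 18502]
r8 m[φ0→ice] = [15695, 13489, 12170]
r8 m[φ1→snow] = [99, 83, 83]
r8 m[φ1→wet] = [308668, 306804, 187270]
r8 m[φ2→ice] = [13, 18, 11]
r8 m[φ2→sprk] = [1805906, 874850, 1211556]
r8 m[φ3→ice] = [8, 6, 6]
r8 m[φ4→wet] = [4, 5, 6]
r8 m[φ5→fog] = [5, 2, 4]
r8 m[fog→φ0] = [5, 2, 4]
r8 m[fog→φ5] = [365064, 272088, 380704]
r8 m[snow→φ0] = [99, 83, 83]
r8 m[snow→φ1] = [10164, 16270, 18502]
r8 m[ice→φ0] = [104, 108, 66]
r8 m[ice→φ2] = [125560, 80934, 73020]
r8 m[ice→φ3] = [204035, 242802, 133870]
r8 m[wet→φ1] = [4, 5, 6]
r8 m[wet→φ4] = [308668, 306804, 187270]
r8 m[sprk→φ2] = [1, 1, 1]
fixed point reached at round 8
b[sprk] = ⊗ incoming = [1805906, 874850, 1211556]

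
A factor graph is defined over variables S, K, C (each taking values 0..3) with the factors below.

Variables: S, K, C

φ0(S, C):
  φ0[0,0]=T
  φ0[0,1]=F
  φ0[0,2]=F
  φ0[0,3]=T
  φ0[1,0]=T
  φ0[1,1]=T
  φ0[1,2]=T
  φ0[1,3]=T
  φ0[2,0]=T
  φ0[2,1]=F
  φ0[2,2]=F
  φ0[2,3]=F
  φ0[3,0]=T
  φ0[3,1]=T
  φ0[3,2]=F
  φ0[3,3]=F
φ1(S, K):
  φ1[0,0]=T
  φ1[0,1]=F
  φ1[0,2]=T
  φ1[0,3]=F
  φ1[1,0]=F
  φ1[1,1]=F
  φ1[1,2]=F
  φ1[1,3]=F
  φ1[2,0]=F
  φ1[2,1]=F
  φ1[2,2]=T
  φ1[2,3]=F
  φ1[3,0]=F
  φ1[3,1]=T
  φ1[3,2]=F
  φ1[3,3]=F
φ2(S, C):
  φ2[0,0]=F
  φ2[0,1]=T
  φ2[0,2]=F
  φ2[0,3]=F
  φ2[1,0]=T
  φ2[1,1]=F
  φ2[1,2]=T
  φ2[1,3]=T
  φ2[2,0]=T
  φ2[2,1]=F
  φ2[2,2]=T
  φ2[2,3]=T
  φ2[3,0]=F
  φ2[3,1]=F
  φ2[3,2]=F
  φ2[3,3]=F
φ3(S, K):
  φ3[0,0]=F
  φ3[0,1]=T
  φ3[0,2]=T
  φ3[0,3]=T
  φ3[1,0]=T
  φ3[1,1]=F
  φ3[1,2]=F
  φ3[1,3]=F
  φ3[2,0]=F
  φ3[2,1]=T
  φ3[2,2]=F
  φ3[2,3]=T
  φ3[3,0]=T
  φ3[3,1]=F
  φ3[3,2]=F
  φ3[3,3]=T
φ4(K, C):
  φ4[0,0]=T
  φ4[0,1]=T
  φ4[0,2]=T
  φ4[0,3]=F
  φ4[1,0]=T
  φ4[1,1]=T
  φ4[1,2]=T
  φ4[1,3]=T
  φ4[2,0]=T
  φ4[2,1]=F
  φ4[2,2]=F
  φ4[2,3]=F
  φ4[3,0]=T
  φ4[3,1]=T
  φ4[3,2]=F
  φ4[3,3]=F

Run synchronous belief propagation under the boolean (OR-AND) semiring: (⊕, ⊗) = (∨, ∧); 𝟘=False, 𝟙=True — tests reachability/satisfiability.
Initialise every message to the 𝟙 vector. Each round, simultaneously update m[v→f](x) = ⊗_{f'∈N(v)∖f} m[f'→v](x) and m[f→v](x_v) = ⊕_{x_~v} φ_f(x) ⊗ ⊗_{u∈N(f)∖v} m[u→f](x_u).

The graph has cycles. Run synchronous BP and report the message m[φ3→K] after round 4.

message @ round 4 = [F, T, T, T]

init: all messages = 𝟙 over 4 values
r1 m[φ0→S] = [T, T, T, T]
r1 m[φ0→C] = [T, T, T, T]
r1 m[φ1→S] = [T, F, T, T]
r1 m[φ1→K] = [T, T, T, F]
r1 m[φ2→S] = [T, T, T, F]
r1 m[φ2→C] = [T, T, T, T]
r1 m[φ3→S] = [T, T, T, T]
r1 m[φ3→K] = [T, T, T, T]
r1 m[φ4→K] = [T, T, T, T]
r1 m[φ4→C] = [T, T, T, T]
r1 m[S→φ0] = [T, T, T, T]
r1 m[S→φ1] = [T, T, T, T]
r1 m[S→φ2] = [T, T, T, T]
r1 m[S→φ3] = [T, T, T, T]
r1 m[K→φ1] = [T, T, T, T]
r1 m[K→φ3] = [T, T, T, T]
r1 m[K→φ4] = [T, T, T, T]
r1 m[C→φ0] = [T, T, T, T]
r1 m[C→φ2] = [T, T, T, T]
r1 m[C→φ4] = [T, T, T, T]
r2 m[φ0→S] = [T, T, T, T]
r2 m[φ0→C] = [T, T, T, T]
r2 m[φ1→S] = [T, F, T, T]
r2 m[φ1→K] = [T, T, T, F]
r2 m[φ2→S] = [T, T, T, F]
r2 m[φ2→C] = [T, T, T, T]
r2 m[φ3→S] = [T, T, T, T]
r2 m[φ3→K] = [T, T, T, T]
r2 m[φ4→K] = [T, T, T, T]
r2 m[φ4→C] = [T, T, T, T]
r2 m[S→φ0] = [T, F, T, F]
r2 m[S→φ1] = [T, T, T, F]
r2 m[S→φ2] = [T, F, T, T]
r2 m[S→φ3] = [T, F, T, F]
r2 m[K→φ1] = [T, T, T, T]
r2 m[K→φ3] = [T, T, T, F]
r2 m[K→φ4] = [T, T, T, F]
r2 m[C→φ0] = [T, T, T, T]
r2 m[C→φ2] = [T, T, T, T]
r2 m[C→φ4] = [T, T, T, T]
r3 m[φ0→S] = [T, T, T, T]
r3 m[φ0→C] = [T, F, F, T]
r3 m[φ1→S] = [T, F, T, T]
r3 m[φ1→K] = [T, F, T, F]
r3 m[φ2→S] = [T, T, T, F]
r3 m[φ2→C] = [T, T, T, T]
r3 m[φ3→S] = [T, T, T, T]
r3 m[φ3→K] = [F, T, T, T]
r3 m[φ4→K] = [T, T, T, T]
r3 m[φ4→C] = [T, T, T, T]
r3 m[S→φ0] = [T, F, T, F]
r3 m[S→φ1] = [T, T, T, F]
r3 m[S→φ2] = [T, F, T, T]
r3 m[S→φ3] = [T, F, T, F]
r3 m[K→φ1] = [T, T, T, T]
r3 m[K→φ3] = [T, T, T, F]
r3 m[K→φ4] = [T, T, T, F]
r3 m[C→φ0] = [T, T, T, T]
r3 m[C→φ2] = [T, T, T, T]
r3 m[C→φ4] = [T, T, T, T]
r4 m[φ0→S] = [T, T, T, T]
r4 m[φ0→C] = [T, F, F, T]
r4 m[φ1→S] = [T, F, T, T]
r4 m[φ1→K] = [T, F, T, F]
r4 m[φ2→S] = [T, T, T, F]
r4 m[φ2→C] = [T, T, T, T]
r4 m[φ3→S] = [T, T, T, T]
r4 m[φ3→K] = [F, T, T, T]
r4 m[φ4→K] = [T, T, T, T]
r4 m[φ4→C] = [T, T, T, T]
r4 m[S→φ0] = [T, F, T, F]
r4 m[S→φ1] = [T, T, T, F]
r4 m[S→φ2] = [T, F, T, T]
r4 m[S→φ3] = [T, F, T, F]
r4 m[K→φ1] = [F, T, T, T]
r4 m[K→φ3] = [T, F, T, F]
r4 m[K→φ4] = [F, F, T, F]
r4 m[C→φ0] = [T, T, T, T]
r4 m[C→φ2] = [T, F, F, T]
r4 m[C→φ4] = [T, F, F, T]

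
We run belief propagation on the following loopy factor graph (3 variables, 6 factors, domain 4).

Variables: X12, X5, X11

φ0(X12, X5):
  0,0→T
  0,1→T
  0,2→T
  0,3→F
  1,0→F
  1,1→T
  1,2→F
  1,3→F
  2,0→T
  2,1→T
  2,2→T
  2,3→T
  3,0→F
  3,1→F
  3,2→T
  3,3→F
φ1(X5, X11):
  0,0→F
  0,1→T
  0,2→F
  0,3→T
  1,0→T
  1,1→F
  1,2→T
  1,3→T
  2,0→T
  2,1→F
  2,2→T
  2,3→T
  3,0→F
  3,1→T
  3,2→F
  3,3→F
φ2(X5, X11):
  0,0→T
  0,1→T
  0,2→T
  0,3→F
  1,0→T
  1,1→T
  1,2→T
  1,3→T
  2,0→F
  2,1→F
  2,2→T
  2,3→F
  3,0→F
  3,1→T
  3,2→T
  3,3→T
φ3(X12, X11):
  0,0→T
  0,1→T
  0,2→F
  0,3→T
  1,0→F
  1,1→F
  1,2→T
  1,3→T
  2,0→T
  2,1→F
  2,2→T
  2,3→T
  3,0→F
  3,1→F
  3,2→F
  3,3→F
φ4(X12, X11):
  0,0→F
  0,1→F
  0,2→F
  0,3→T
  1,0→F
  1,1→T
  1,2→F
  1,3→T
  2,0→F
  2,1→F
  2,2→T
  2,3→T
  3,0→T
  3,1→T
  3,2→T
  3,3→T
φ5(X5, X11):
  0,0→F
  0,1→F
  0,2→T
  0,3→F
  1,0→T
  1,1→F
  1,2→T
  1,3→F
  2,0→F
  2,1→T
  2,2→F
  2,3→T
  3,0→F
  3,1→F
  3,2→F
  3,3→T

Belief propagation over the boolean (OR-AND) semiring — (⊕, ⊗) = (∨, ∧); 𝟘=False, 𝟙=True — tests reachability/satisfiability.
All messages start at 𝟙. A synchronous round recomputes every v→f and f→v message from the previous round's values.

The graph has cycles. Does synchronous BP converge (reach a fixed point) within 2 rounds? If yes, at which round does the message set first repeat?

init: all messages = 𝟙 over 4 values
r1 m[φ0→X12] = [T, T, T, T]
r1 m[φ0→X5] = [T, T, T, T]
r1 m[φ1→X5] = [T, T, T, T]
r1 m[φ1→X11] = [T, T, T, T]
r1 m[φ2→X5] = [T, T, T, T]
r1 m[φ2→X11] = [T, T, T, T]
r1 m[φ3→X12] = [T, T, T, F]
r1 m[φ3→X11] = [T, T, T, T]
r1 m[φ4→X12] = [T, T, T, T]
r1 m[φ4→X11] = [T, T, T, T]
r1 m[φ5→X5] = [T, T, T, T]
r1 m[φ5→X11] = [T, T, T, T]
r1 m[X12→φ0] = [T, T, T, T]
r1 m[X12→φ3] = [T, T, T, T]
r1 m[X12→φ4] = [T, T, T, T]
r1 m[X5→φ0] = [T, T, T, T]
r1 m[X5→φ1] = [T, T, T, T]
r1 m[X5→φ2] = [T, T, T, T]
r1 m[X5→φ5] = [T, T, T, T]
r1 m[X11→φ1] = [T, T, T, T]
r1 m[X11→φ2] = [T, T, T, T]
r1 m[X11→φ3] = [T, T, T, T]
r1 m[X11→φ4] = [T, T, T, T]
r1 m[X11→φ5] = [T, T, T, T]
r2 m[φ0→X12] = [T, T, T, T]
r2 m[φ0→X5] = [T, T, T, T]
r2 m[φ1→X5] = [T, T, T, T]
r2 m[φ1→X11] = [T, T, T, T]
r2 m[φ2→X5] = [T, T, T, T]
r2 m[φ2→X11] = [T, T, T, T]
r2 m[φ3→X12] = [T, T, T, F]
r2 m[φ3→X11] = [T, T, T, T]
r2 m[φ4→X12] = [T, T, T, T]
r2 m[φ4→X11] = [T, T, T, T]
r2 m[φ5→X5] = [T, T, T, T]
r2 m[φ5→X11] = [T, T, T, T]
r2 m[X12→φ0] = [T, T, T, F]
r2 m[X12→φ3] = [T, T, T, T]
r2 m[X12→φ4] = [T, T, T, F]
r2 m[X5→φ0] = [T, T, T, T]
r2 m[X5→φ1] = [T, T, T, T]
r2 m[X5→φ2] = [T, T, T, T]
r2 m[X5→φ5] = [T, T, T, T]
r2 m[X11→φ1] = [T, T, T, T]
r2 m[X11→φ2] = [T, T, T, T]
r2 m[X11→φ3] = [T, T, T, T]
r2 m[X11→φ4] = [T, T, T, T]
r2 m[X11→φ5] = [T, T, T, T]
no fixed point within 2 rounds

NOT CONVERGED within 2 rounds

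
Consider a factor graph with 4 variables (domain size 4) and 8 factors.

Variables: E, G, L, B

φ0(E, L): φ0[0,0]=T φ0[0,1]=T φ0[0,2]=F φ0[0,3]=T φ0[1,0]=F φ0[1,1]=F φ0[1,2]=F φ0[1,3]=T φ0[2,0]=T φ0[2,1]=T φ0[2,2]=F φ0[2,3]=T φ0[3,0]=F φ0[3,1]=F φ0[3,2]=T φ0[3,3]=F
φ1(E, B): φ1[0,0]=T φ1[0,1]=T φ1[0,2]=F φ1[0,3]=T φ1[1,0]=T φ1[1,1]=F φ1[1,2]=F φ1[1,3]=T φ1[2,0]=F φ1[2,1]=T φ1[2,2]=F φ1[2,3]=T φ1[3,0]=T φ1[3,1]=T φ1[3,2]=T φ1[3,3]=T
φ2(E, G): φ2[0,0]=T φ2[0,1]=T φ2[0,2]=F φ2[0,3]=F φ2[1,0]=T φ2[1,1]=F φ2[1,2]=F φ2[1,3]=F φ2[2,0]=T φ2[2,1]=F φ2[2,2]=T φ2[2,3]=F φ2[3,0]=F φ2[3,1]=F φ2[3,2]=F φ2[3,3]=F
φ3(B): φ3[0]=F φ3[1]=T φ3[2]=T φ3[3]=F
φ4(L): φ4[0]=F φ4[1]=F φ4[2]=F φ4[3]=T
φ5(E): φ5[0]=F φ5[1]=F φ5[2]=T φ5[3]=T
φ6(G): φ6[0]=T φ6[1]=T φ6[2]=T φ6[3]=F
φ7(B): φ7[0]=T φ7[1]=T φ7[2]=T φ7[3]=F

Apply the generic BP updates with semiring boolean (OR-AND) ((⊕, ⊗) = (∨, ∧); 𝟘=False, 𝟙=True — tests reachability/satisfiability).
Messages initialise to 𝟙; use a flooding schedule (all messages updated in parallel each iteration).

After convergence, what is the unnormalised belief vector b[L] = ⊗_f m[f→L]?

init: all messages = 𝟙 over 4 values
r1 m[φ0→E] = [T, T, T, T]
r1 m[φ0→L] = [T, T, T, T]
r1 m[φ1→E] = [T, T, T, T]
r1 m[φ1→B] = [T, T, T, T]
r1 m[φ2→E] = [T, T, T, F]
r1 m[φ2→G] = [T, T, T, F]
r1 m[φ3→B] = [F, T, T, F]
r1 m[φ4→L] = [F, F, F, T]
r1 m[φ5→E] = [F, F, T, T]
r1 m[φ6→G] = [T, T, T, F]
r1 m[φ7→B] = [T, T, T, F]
r1 m[E→φ0] = [T, T, T, T]
r1 m[E→φ1] = [T, T, T, T]
r1 m[E→φ2] = [T, T, T, T]
r1 m[E→φ5] = [T, T, T, T]
r1 m[G→φ2] = [T, T, T, T]
r1 m[G→φ6] = [T, T, T, T]
r1 m[L→φ0] = [T, T, T, T]
r1 m[L→φ4] = [T, T, T, T]
r1 m[B→φ1] = [T, T, T, T]
r1 m[B→φ3] = [T, T, T, T]
r1 m[B→φ7] = [T, T, T, T]
r2 m[φ0→E] = [T, T, T, T]
r2 m[φ0→L] = [T, T, T, T]
r2 m[φ1→E] = [T, T, T, T]
r2 m[φ1→B] = [T, T, T, T]
r2 m[φ2→E] = [T, T, T, F]
r2 m[φ2→G] = [T, T, T, F]
r2 m[φ3→B] = [F, T, T, F]
r2 m[φ4→L] = [F, F, F, T]
r2 m[φ5→E] = [F, F, T, T]
r2 m[φ6→G] = [T, T, T, F]
r2 m[φ7→B] = [T, T, T, F]
r2 m[E→φ0] = [F, F, T, F]
r2 m[E→φ1] = [F, F, T, F]
r2 m[E→φ2] = [F, F, T, T]
r2 m[E→φ5] = [T, T, T, F]
r2 m[G→φ2] = [T, T, T, F]
r2 m[G→φ6] = [T, T, T, F]
r2 m[L→φ0] = [F, F, F, T]
r2 m[L→φ4] = [T, T, T, T]
r2 m[B→φ1] = [F, T, T, F]
r2 m[B→φ3] = [T, T, T, F]
r2 m[B→φ7] = [F, T, T, F]
r3 m[φ0→E] = [T, T, T, F]
r3 m[φ0→L] = [T, T, F, T]
r3 m[φ1→E] = [T, F, T, T]
r3 m[φ1→B] = [F, T, F, T]
r3 m[φ2→E] = [T, T, T, F]
r3 m[φ2→G] = [T, F, T, F]
r3 m[φ3→B] = [F, T, T, F]
r3 m[φ4→L] = [F, F, F, T]
r3 m[φ5→E] = [F, F, T, T]
r3 m[φ6→G] = [T, T, T, F]
r3 m[φ7→B] = [T, T, T, F]
r3 m[E→φ0] = [F, F, T, F]
r3 m[E→φ1] = [F, F, T, F]
r3 m[E→φ2] = [F, F, T, T]
r3 m[E→φ5] = [T, T, T, F]
r3 m[G→φ2] = [T, T, T, F]
r3 m[G→φ6] = [T, T, T, F]
r3 m[L→φ0] = [F, F, F, T]
r3 m[L→φ4] = [T, T, T, T]
r3 m[B→φ1] = [F, T, T, F]
r3 m[B→φ3] = [T, T, T, F]
r3 m[B→φ7] = [F, T, T, F]
r4 m[φ0→E] = [T, T, T, F]
r4 m[φ0→L] = [T, T, F, T]
r4 m[φ1→E] = [T, F, T, T]
r4 m[φ1→B] = [F, T, F, T]
r4 m[φ2→E] = [T, T, T, F]
r4 m[φ2→G] = [T, F, T, F]
r4 m[φ3→B] = [F, T, T, F]
r4 m[φ4→L] = [F, F, F, T]
r4 m[φ5→E] = [F, F, T, T]
r4 m[φ6→G] = [T, T, T, F]
r4 m[φ7→B] = [T, T, T, F]
r4 m[E→φ0] = [F, F, T, F]
r4 m[E→φ1] = [F, F, T, F]
r4 m[E→φ2] = [F, F, T, F]
r4 m[E→φ5] = [T, F, T, F]
r4 m[G→φ2] = [T, T, T, F]
r4 m[G→φ6] = [T, F, T, F]
r4 m[L→φ0] = [F, F, F, T]
r4 m[L→φ4] = [T, T, F, T]
r4 m[B→φ1] = [F, T, T, F]
r4 m[B→φ3] = [F, T, F, F]
r4 m[B→φ7] = [F, T, F, F]
r5 m[φ0→E] = [T, T, T, F]
r5 m[φ0→L] = [T, T, F, T]
r5 m[φ1→E] = [T, F, T, T]
r5 m[φ1→B] = [F, T, F, T]
r5 m[φ2→E] = [T, T, T, F]
r5 m[φ2→G] = [T, F, T, F]
r5 m[φ3→B] = [F, T, T, F]
r5 m[φ4→L] = [F, F, F, T]
r5 m[φ5→E] = [F, F, T, T]
r5 m[φ6→G] = [T, T, T, F]
r5 m[φ7→B] = [T, T, T, F]
r5 m[E→φ0] = [F, F, T, F]
r5 m[E→φ1] = [F, F, T, F]
r5 m[E→φ2] = [F, F, T, F]
r5 m[E→φ5] = [T, F, T, F]
r5 m[G→φ2] = [T, T, T, F]
r5 m[G→φ6] = [T, F, T, F]
r5 m[L→φ0] = [F, F, F, T]
r5 m[L→φ4] = [T, T, F, T]
r5 m[B→φ1] = [F, T, T, F]
r5 m[B→φ3] = [F, T, F, F]
r5 m[B→φ7] = [F, T, F, F]
fixed point reached at round 5
b[L] = ⊗ incoming = [F, F, F, T]

b[L] = [F, F, F, T]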